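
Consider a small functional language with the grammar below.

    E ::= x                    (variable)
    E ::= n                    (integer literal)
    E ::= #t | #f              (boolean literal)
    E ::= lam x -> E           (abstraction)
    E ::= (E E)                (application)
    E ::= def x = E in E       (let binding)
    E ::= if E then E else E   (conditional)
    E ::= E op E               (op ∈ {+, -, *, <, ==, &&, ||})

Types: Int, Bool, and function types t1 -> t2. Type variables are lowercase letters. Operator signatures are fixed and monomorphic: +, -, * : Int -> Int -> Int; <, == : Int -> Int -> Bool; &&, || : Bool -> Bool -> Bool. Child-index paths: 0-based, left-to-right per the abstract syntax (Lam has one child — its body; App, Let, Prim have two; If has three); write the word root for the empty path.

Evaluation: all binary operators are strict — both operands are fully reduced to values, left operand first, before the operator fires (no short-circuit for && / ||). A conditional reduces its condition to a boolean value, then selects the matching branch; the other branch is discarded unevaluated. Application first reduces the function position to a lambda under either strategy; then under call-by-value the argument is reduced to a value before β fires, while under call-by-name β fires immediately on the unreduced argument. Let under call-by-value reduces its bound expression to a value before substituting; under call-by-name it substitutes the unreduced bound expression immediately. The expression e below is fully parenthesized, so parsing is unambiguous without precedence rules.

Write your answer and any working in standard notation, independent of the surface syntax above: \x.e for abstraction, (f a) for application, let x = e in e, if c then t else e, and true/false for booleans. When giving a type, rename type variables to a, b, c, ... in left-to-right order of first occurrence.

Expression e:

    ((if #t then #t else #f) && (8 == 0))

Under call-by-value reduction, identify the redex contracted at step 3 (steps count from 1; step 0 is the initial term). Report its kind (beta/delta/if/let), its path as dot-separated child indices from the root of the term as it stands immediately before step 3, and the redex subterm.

Derivation:
step 0: ((if true then true else false) && (8 == 0))
step 1: [if@0] (true && (8 == 0))
step 2: [delta@1] (true && false)
step 3: [delta@root] false

Answer: delta at root : (true && false)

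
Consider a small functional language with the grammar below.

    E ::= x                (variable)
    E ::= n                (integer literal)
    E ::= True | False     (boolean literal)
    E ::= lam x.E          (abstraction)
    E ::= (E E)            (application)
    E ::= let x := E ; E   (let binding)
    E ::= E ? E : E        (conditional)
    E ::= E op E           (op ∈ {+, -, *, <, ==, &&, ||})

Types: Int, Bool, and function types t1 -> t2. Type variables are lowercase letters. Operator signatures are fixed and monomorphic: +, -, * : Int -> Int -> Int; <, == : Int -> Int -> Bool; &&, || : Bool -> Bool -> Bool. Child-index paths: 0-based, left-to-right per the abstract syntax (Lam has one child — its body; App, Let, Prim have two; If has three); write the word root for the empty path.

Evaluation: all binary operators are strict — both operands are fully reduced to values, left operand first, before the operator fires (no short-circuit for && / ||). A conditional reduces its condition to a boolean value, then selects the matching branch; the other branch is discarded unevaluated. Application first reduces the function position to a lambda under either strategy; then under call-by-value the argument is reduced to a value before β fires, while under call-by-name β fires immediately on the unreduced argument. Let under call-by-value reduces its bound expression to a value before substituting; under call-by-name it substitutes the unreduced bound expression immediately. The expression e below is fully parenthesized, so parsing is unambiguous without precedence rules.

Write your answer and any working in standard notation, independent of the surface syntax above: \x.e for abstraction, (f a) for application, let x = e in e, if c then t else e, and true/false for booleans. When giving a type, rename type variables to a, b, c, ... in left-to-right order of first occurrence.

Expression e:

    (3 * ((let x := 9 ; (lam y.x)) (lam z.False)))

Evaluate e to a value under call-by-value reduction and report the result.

Working:
step 0: (3 * ((let x = 9 in (\y.x)) (\z.false)))
step 1: [let@1.0] (3 * ((\y.9) (\z.false)))
step 2: [beta@1] (3 * 9)
step 3: [delta@root] 27

Answer: 27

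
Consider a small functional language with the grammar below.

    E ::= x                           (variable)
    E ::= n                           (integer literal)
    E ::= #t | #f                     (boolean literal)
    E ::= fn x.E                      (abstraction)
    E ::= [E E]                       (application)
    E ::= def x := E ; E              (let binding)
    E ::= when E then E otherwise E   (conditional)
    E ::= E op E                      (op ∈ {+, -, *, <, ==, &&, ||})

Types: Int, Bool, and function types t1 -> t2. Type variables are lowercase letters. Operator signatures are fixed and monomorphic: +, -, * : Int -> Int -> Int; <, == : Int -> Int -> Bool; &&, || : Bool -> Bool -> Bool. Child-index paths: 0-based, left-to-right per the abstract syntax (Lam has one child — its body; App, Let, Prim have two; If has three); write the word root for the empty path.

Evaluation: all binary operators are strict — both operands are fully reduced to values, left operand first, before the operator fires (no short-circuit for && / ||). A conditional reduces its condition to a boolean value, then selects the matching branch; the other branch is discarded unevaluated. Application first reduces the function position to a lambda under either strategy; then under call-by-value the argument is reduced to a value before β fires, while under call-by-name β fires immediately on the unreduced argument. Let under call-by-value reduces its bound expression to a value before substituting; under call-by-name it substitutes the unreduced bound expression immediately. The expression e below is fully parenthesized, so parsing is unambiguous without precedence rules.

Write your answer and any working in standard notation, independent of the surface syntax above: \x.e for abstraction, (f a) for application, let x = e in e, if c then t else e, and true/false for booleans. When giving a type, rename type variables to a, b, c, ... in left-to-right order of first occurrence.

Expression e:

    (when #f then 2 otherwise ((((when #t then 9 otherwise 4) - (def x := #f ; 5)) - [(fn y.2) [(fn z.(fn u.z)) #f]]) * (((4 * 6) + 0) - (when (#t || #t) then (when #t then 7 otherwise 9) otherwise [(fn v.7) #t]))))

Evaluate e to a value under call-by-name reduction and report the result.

Working:
step 0: (if false then 2 else ((((if true then 9 else 4) - (let x = false in 5)) - ((\y.2) ((\z.(\u.z)) false))) * (((4 * 6) + 0) - (if (true || true) then (if true then 7 else 9) else ((\v.7) true)))))
step 1: [if@root] ((((if true then 9 else 4) - (let x = false in 5)) - ((\y.2) ((\z.(\u.z)) false))) * (((4 * 6) + 0) - (if (true || true) then (if true then 7 else 9) else ((\v.7) true))))
step 2: [if@0.0.0] (((9 - (let x = false in 5)) - ((\y.2) ((\z.(\u.z)) false))) * (((4 * 6) + 0) - (if (true || true) then (if true then 7 else 9) else ((\v.7) true))))
step 3: [let@0.0.1] (((9 - 5) - ((\y.2) ((\z.(\u.z)) false))) * (((4 * 6) + 0) - (if (true || true) then (if true then 7 else 9) else ((\v.7) true))))
step 4: [delta@0.0] ((4 - ((\y.2) ((\z.(\u.z)) false))) * (((4 * 6) + 0) - (if (true || true) then (if true then 7 else 9) else ((\v.7) true))))
step 5: [beta@0.1] ((4 - 2) * (((4 * 6) + 0) - (if (true || true) then (if true then 7 else 9) else ((\v.7) true))))
step 6: [delta@0] (2 * (((4 * 6) + 0) - (if (true || true) then (if true then 7 else 9) else ((\v.7) true))))
step 7: [delta@1.0.0] (2 * ((24 + 0) - (if (true || true) then (if true then 7 else 9) else ((\v.7) true))))
step 8: [delta@1.0] (2 * (24 - (if (true || true) then (if true then 7 else 9) else ((\v.7) true))))
step 9: [delta@1.1.0] (2 * (24 - (if true then (if true then 7 else 9) else ((\v.7) true))))
step 10: [if@1.1] (2 * (24 - (if true then 7 else 9)))
step 11: [if@1.1] (2 * (24 - 7))
step 12: [delta@1] (2 * 17)
step 13: [delta@root] 34

Answer: 34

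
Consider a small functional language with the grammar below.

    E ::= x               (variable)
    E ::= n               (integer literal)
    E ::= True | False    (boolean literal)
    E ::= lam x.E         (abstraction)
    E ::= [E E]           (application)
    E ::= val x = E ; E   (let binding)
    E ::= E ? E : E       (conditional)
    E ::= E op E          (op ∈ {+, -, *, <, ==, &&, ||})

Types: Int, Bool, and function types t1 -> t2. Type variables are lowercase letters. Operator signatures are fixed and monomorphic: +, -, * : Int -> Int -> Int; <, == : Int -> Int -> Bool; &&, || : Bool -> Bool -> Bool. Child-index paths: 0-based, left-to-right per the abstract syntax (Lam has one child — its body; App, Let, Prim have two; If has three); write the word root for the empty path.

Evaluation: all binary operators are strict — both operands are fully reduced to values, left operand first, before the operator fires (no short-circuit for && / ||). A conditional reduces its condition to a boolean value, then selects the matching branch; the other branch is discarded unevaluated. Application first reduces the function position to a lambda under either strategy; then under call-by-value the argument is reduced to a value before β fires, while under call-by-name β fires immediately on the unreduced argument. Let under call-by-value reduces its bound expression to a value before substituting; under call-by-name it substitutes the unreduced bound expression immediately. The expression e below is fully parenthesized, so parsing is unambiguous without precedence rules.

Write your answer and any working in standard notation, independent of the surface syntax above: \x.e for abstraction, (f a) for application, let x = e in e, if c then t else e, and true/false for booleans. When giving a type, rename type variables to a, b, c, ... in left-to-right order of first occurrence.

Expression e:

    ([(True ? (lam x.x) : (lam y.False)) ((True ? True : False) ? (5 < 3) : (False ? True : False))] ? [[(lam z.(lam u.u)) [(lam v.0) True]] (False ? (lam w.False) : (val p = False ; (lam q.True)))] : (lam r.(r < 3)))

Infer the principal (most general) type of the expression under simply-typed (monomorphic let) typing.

Answer: Int -> Bool

Working:
  unify Bool ~ Bool
x : a
\x._ : a -> a
\y._ : b -> Bool
  unify a -> a ~ b -> Bool
  unify a ~ b
  unify b ~ Bool
  unify Bool ~ Bool
  unify Bool ~ Bool
  unify Bool ~ Bool
  unify Int ~ Int
  unify Int ~ Int
  unify Bool ~ Bool
  unify Bool ~ Bool
  unify Bool ~ Bool
  unify Bool -> Bool ~ Bool -> c
  unify Bool ~ Bool
  unify Bool ~ c
_ _ : Bool
  unify Bool ~ Bool
u : e
\u._ : e -> e
\z._ : d -> e -> e
\v._ : f -> Int
  unify f -> Int ~ Bool -> g
  unify f ~ Bool
  unify Int ~ g
_ _ : Int
  unify d -> e -> e ~ Int -> h
  unify d ~ Int
  unify e -> e ~ h
_ _ : e -> e
  unify Bool ~ Bool
\w._ : i -> Bool
let p : Bool
\q._ : j -> Bool
  unify i -> Bool ~ j -> Bool
  unify i ~ j
  unify Bool ~ Bool
  unify e -> e ~ (j -> Bool) -> k
  unify e ~ j -> Bool
  unify j -> Bool ~ k
_ _ : j -> Bool
r : l
  unify l ~ Int
  unify Int ~ Int
\r._ : Int -> Bool
  unify j -> Bool ~ Int -> Bool
  unify j ~ Int
  unify Bool ~ Bool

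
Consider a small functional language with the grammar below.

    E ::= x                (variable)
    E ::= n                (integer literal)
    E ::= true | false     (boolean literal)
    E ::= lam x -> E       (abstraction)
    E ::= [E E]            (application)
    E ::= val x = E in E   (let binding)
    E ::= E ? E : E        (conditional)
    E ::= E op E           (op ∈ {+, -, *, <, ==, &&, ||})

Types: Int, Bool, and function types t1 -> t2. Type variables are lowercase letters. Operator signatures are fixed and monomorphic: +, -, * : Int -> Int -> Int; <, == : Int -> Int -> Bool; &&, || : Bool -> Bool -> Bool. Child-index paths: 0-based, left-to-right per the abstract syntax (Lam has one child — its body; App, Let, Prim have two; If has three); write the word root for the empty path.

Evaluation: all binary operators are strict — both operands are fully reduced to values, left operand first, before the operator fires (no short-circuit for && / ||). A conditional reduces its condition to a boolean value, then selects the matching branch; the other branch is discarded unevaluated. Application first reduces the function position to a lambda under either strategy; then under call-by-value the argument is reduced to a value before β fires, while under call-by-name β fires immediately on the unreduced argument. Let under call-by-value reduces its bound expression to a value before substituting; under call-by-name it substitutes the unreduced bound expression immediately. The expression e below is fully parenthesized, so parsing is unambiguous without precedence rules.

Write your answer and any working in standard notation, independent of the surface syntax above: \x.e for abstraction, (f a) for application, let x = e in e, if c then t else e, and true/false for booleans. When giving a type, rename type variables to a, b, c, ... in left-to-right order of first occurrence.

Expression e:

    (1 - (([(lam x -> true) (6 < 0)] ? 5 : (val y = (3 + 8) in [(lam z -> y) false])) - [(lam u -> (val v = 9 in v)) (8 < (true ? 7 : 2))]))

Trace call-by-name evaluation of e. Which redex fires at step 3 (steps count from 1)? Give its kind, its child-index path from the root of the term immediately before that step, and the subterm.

Working:
step 0: (1 - ((if ((\x.true) (6 < 0)) then 5 else (let y = (3 + 8) in ((\z.y) false))) - ((\u.(let v = 9 in v)) (8 < (if true then 7 else 2)))))
step 1: [beta@1.0.0] (1 - ((if true then 5 else (let y = (3 + 8) in ((\z.y) false))) - ((\u.(let v = 9 in v)) (8 < (if true then 7 else 2)))))
step 2: [if@1.0] (1 - (5 - ((\u.(let v = 9 in v)) (8 < (if true then 7 else 2)))))
step 3: [beta@1.1] (1 - (5 - (let v = 9 in v)))

Answer: beta at 1.1 : ((\u.(let v = 9 in v)) (8 < (if true then 7 else 2)))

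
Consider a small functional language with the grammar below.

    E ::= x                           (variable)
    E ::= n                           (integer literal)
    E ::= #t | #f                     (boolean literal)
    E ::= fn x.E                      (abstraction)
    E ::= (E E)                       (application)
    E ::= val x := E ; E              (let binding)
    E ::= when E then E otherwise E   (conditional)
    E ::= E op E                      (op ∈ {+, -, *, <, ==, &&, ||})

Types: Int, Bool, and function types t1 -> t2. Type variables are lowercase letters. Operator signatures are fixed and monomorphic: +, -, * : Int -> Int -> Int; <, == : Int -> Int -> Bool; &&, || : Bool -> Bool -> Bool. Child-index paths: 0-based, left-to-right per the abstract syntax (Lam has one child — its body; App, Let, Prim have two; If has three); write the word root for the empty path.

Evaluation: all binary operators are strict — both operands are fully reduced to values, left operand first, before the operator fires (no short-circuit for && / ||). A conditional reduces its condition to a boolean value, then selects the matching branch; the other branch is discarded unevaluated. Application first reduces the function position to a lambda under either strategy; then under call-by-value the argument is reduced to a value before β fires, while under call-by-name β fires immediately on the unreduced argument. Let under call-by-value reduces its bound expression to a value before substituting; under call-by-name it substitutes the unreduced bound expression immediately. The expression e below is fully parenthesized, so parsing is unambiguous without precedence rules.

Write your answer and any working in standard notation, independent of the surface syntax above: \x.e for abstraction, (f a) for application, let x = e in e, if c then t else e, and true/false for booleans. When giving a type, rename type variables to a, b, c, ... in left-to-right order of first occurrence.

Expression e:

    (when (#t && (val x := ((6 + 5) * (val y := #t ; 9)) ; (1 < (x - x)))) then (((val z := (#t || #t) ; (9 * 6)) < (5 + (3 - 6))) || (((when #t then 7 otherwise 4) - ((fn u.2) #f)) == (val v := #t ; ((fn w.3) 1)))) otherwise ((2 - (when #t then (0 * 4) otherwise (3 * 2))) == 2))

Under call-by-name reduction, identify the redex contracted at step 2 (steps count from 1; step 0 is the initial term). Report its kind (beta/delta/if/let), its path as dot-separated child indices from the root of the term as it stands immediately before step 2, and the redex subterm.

Working:
step 0: (if (true && (let x = ((6 + 5) * (let y = true in 9)) in (1 < (x - x)))) then (((let z = (true || true) in (9 * 6)) < (5 + (3 - 6))) || (((if true then 7 else 4) - ((\u.2) false)) == (let v = true in ((\w.3) 1)))) else ((2 - (if true then (0 * 4) else (3 * 2))) == 2))
step 1: [let@0.1] (if (true && (1 < (((6 + 5) * (let y = true in 9)) - ((6 + 5) * (let y = true in 9))))) then (((let z = (true || true) in (9 * 6)) < (5 + (3 - 6))) || (((if true then 7 else 4) - ((\u.2) false)) == (let v = true in ((\w.3) 1)))) else ((2 - (if true then (0 * 4) else (3 * 2))) == 2))
step 2: [delta@0.1.1.0.0] (if (true && (1 < ((11 * (let y = true in 9)) - ((6 + 5) * (let y = true in 9))))) then (((let z = (true || true) in (9 * 6)) < (5 + (3 - 6))) || (((if true then 7 else 4) - ((\u.2) false)) == (let v = true in ((\w.3) 1)))) else ((2 - (if true then (0 * 4) else (3 * 2))) == 2))

Answer: delta at 0.1.1.0.0 : (6 + 5)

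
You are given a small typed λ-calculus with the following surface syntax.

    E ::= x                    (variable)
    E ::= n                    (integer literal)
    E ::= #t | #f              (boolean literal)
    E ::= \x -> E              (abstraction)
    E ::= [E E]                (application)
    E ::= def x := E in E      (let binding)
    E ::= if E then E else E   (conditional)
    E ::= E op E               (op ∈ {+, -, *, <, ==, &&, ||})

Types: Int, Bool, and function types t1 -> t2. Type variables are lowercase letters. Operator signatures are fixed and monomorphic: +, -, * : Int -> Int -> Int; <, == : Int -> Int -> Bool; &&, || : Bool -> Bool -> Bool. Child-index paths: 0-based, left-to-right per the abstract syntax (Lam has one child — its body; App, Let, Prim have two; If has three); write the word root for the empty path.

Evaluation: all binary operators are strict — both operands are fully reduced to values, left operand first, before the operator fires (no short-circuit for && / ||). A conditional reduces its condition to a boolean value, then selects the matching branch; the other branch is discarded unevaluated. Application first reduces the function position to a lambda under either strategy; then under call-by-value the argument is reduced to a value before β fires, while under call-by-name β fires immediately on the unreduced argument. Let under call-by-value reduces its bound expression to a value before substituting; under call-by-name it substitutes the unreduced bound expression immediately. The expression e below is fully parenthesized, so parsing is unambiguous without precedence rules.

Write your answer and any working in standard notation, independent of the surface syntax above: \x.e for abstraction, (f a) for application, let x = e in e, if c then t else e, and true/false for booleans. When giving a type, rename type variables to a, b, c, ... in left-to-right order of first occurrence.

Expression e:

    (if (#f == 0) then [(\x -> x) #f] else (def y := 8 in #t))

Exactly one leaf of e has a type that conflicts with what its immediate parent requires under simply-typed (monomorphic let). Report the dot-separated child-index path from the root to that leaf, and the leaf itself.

Answer: 0.0 : false

Working:
  unify Bool ~ Int
  FAIL: mismatch Bool ~ Int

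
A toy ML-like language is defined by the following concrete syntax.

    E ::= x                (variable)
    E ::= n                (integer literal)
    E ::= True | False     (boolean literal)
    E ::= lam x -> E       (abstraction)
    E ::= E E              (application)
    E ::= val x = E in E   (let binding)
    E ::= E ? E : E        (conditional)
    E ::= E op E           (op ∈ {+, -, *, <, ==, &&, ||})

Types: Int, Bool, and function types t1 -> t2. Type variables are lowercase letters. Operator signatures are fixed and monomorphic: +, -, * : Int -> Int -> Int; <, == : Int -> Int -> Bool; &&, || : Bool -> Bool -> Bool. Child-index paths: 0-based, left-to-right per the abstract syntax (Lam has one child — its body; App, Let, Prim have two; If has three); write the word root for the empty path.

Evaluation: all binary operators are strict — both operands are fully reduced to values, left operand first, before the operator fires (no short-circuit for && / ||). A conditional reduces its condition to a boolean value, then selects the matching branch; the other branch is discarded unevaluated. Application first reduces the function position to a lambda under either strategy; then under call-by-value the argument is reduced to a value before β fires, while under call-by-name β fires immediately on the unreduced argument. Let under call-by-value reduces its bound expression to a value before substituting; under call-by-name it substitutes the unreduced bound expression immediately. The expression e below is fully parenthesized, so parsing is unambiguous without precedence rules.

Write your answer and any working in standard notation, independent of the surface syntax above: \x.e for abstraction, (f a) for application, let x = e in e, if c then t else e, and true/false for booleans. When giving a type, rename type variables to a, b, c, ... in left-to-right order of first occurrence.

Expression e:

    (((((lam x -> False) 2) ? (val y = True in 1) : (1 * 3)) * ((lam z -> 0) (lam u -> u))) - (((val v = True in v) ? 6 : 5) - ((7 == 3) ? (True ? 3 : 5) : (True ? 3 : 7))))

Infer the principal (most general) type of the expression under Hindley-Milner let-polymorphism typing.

Answer: Int

Working:
\x._ : a -> Bool
  unify a -> Bool ~ Int -> b
  unify a ~ Int
  unify Bool ~ b
_ _ : Bool
  unify Bool ~ Bool
let y : Bool
  unify Int ~ Int
  unify Int ~ Int
  unify Int ~ Int
  unify Int ~ Int
\z._ : c -> Int
u : d
\u._ : d -> d
  unify c -> Int ~ (d -> d) -> e
  unify c ~ d -> d
  unify Int ~ e
_ _ : Int
  unify Int ~ Int
  unify Int ~ Int
let v : Bool
v : Bool
  unify Bool ~ Bool
  unify Int ~ Int
  unify Int ~ Int
  unify Int ~ Int
  unify Int ~ Int
  unify Bool ~ Bool
  unify Bool ~ Bool
  unify Int ~ Int
  unify Bool ~ Bool
  unify Int ~ Int
  unify Int ~ Int
  unify Int ~ Int
  unify Int ~ Int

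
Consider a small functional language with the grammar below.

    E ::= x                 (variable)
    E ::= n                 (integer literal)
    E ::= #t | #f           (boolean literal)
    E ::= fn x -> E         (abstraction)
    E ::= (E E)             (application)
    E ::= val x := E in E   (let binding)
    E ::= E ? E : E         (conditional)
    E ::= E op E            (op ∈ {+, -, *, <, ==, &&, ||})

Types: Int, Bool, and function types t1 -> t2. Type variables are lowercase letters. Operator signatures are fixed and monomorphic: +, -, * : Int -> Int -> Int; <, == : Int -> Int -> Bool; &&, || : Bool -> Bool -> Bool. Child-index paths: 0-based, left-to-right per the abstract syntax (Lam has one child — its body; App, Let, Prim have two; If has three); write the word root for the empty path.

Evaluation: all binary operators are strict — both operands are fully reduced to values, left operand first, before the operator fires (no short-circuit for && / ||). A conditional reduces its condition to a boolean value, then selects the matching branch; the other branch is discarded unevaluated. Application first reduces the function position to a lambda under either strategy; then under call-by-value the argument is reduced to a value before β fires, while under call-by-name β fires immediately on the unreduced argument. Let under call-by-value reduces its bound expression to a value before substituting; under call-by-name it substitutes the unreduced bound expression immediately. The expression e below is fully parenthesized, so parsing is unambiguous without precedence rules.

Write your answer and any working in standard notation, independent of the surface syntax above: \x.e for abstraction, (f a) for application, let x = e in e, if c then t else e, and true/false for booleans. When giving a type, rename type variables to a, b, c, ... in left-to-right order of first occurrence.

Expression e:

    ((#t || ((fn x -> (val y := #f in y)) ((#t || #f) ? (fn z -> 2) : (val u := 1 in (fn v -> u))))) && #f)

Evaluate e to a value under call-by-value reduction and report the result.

Answer: false

Trace:
step 0: ((true || ((\x.(let y = false in y)) (if (true || false) then (\z.2) else (let u = 1 in (\v.u))))) && false)
step 1: [delta@0.1.1.0] ((true || ((\x.(let y = false in y)) (if true then (\z.2) else (let u = 1 in (\v.u))))) && false)
step 2: [if@0.1.1] ((true || ((\x.(let y = false in y)) (\z.2))) && false)
step 3: [beta@0.1] ((true || (let y = false in y)) && false)
step 4: [let@0.1] ((true || false) && false)
step 5: [delta@0] (true && false)
step 6: [delta@root] false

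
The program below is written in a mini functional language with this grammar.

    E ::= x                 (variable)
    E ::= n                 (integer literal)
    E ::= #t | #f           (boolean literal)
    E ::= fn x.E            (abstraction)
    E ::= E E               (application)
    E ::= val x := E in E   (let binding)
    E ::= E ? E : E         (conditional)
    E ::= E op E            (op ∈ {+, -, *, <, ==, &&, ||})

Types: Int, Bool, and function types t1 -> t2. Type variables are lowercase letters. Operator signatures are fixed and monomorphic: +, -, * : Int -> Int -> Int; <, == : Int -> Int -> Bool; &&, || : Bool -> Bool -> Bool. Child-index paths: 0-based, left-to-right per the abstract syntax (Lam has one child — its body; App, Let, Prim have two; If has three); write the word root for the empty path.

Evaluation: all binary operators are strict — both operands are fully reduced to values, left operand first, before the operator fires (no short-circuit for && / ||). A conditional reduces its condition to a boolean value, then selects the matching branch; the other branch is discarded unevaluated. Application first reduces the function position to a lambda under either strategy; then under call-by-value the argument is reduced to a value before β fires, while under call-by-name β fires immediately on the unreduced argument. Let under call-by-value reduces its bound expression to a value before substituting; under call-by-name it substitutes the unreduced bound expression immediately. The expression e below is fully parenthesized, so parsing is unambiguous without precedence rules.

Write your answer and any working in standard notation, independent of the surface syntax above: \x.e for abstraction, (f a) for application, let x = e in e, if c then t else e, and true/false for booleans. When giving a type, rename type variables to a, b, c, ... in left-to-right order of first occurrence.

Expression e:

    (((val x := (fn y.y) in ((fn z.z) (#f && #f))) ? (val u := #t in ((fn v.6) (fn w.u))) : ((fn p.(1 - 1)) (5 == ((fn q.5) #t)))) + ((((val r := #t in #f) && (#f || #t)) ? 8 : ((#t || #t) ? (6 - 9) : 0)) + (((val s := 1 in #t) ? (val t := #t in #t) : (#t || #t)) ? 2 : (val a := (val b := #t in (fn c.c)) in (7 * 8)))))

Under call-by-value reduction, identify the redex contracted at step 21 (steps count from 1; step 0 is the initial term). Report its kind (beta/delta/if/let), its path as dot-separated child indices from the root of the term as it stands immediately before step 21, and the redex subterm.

Answer: delta at root : (0 + -1)

Trace:
step 0: ((if (let x = (\y.y) in ((\z.z) (false && false))) then (let u = true in ((\v.6) (\w.u))) else ((\p.(1 - 1)) (5 == ((\q.5) true)))) + ((if ((let r = true in false) && (false || true)) then 8 else (if (true || true) then (6 - 9) else 0)) + (if (if (let s = 1 in true) then (let t = true in true) else (true || true)) then 2 else (let a = (let b = true in (\c.c)) in (7 * 8)))))
step 1: [let@0.0] ((if ((\z.z) (false && false)) then (let u = true in ((\v.6) (\w.u))) else ((\p.(1 - 1)) (5 == ((\q.5) true)))) + ((if ((let r = true in false) && (false || true)) then 8 else (if (true || true) then (6 - 9) else 0)) + (if (if (let s = 1 in true) then (let t = true in true) else (true || true)) then 2 else (let a = (let b = true in (\c.c)) in (7 * 8)))))
step 2: [delta@0.0.1] ((if ((\z.z) false) then (let u = true in ((\v.6) (\w.u))) else ((\p.(1 - 1)) (5 == ((\q.5) true)))) + ((if ((let r = true in false) && (false || true)) then 8 else (if (true || true) then (6 - 9) else 0)) + (if (if (let s = 1 in true) then (let t = true in true) else (true || true)) then 2 else (let a = (let b = true in (\c.c)) in (7 * 8)))))
step 3: [beta@0.0] ((if false then (let u = true in ((\v.6) (\w.u))) else ((\p.(1 - 1)) (5 == ((\q.5) true)))) + ((if ((let r = true in false) && (false || true)) then 8 else (if (true || true) then (6 - 9) else 0)) + (if (if (let s = 1 in true) then (let t = true in true) else (true || true)) then 2 else (let a = (let b = true in (\c.c)) in (7 * 8)))))
step 4: [if@0] (((\p.(1 - 1)) (5 == ((\q.5) true))) + ((if ((let r = true in false) && (false || true)) then 8 else (if (true || true) then (6 - 9) else 0)) + (if (if (let s = 1 in true) then (let t = true in true) else (true || true)) then 2 else (let a = (let b = true in (\c.c)) in (7 * 8)))))
step 5: [beta@0.1.1] (((\p.(1 - 1)) (5 == 5)) + ((if ((let r = true in false) && (false || true)) then 8 else (if (true || true) then (6 - 9) else 0)) + (if (if (let s = 1 in true) then (let t = true in true) else (true || true)) then 2 else (let a = (let b = true in (\c.c)) in (7 * 8)))))
step 6: [delta@0.1] (((\p.(1 - 1)) true) + ((if ((let r = true in false) && (false || true)) then 8 else (if (true || true) then (6 - 9) else 0)) + (if (if (let s = 1 in true) then (let t = true in true) else (true || true)) then 2 else (let a = (let b = true in (\c.c)) in (7 * 8)))))
step 7: [beta@0] ((1 - 1) + ((if ((let r = true in false) && (false || true)) then 8 else (if (true || true) then (6 - 9) else 0)) + (if (if (let s = 1 in true) then (let t = true in true) else (true || true)) then 2 else (let a = (let b = true in (\c.c)) in (7 * 8)))))
step 8: [delta@0] (0 + ((if ((let r = true in false) && (false || true)) then 8 else (if (true || true) then (6 - 9) else 0)) + (if (if (let s = 1 in true) then (let t = true in true) else (true || true)) then 2 else (let a = (let b = true in (\c.c)) in (7 * 8)))))
step 9: [let@1.0.0.0] (0 + ((if (false && (false || true)) then 8 else (if (true || true) then (6 - 9) else 0)) + (if (if (let s = 1 in true) then (let t = true in true) else (true || true)) then 2 else (let a = (let b = true in (\c.c)) in (7 * 8)))))
step 10: [delta@1.0.0.1] (0 + ((if (false && true) then 8 else (if (true || true) then (6 - 9) else 0)) + (if (if (let s = 1 in true) then (let t = true in true) else (true || true)) then 2 else (let a = (let b = true in (\c.c)) in (7 * 8)))))
step 11: [delta@1.0.0] (0 + ((if false then 8 else (if (true || true) then (6 - 9) else 0)) + (if (if (let s = 1 in true) then (let t = true in true) else (true || true)) then 2 else (let a = (let b = true in (\c.c)) in (7 * 8)))))
step 12: [if@1.0] (0 + ((if (true || true) then (6 - 9) else 0) + (if (if (let s = 1 in true) then (let t = true in true) else (true || true)) then 2 else (let a = (let b = true in (\c.c)) in (7 * 8)))))
step 13: [delta@1.0.0] (0 + ((if true then (6 - 9) else 0) + (if (if (let s = 1 in true) then (let t = true in true) else (true || true)) then 2 else (let a = (let b = true in (\c.c)) in (7 * 8)))))
step 14: [if@1.0] (0 + ((6 - 9) + (if (if (let s = 1 in true) then (let t = true in true) else (true || true)) then 2 else (let a = (let b = true in (\c.c)) in (7 * 8)))))
step 15: [delta@1.0] (0 + (-3 + (if (if (let s = 1 in true) then (let t = true in true) else (true || true)) then 2 else (let a = (let b = true in (\c.c)) in (7 * 8)))))
step 16: [let@1.1.0.0] (0 + (-3 + (if (if true then (let t = true in true) else (true || true)) then 2 else (let a = (let b = true in (\c.c)) in (7 * 8)))))
step 17: [if@1.1.0] (0 + (-3 + (if (let t = true in true) then 2 else (let a = (let b = true in (\c.c)) in (7 * 8)))))
step 18: [let@1.1.0] (0 + (-3 + (if true then 2 else (let a = (let b = true in (\c.c)) in (7 * 8)))))
step 19: [if@1.1] (0 + (-3 + 2))
step 20: [delta@1] (0 + -1)
step 21: [delta@root] -1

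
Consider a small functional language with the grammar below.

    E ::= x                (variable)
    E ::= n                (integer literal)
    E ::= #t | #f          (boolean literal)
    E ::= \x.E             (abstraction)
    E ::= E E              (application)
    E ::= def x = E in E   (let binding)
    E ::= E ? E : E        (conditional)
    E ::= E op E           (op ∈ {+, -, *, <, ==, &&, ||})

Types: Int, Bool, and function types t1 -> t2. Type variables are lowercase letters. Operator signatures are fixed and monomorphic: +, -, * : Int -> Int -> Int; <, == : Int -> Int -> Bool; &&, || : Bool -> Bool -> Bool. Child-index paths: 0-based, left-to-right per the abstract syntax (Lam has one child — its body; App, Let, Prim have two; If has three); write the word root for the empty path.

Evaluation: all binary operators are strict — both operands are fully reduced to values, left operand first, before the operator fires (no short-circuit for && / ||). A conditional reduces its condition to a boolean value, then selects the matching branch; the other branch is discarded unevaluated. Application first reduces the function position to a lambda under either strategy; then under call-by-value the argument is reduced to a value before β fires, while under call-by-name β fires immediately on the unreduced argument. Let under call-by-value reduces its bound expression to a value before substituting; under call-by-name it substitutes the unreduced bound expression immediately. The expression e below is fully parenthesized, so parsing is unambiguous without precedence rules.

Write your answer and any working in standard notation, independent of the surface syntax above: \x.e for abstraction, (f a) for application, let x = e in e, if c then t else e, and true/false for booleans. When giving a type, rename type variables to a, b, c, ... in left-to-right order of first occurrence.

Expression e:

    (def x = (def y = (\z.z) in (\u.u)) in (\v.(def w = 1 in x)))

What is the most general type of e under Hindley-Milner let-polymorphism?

Derivation:
z : a
\z._ : a -> a
let y : forall. a -> a
u : b
\u._ : b -> b
let x : forall. b -> b
let w : Int
x : d -> d
\v._ : c -> d -> d

Answer: a -> b -> b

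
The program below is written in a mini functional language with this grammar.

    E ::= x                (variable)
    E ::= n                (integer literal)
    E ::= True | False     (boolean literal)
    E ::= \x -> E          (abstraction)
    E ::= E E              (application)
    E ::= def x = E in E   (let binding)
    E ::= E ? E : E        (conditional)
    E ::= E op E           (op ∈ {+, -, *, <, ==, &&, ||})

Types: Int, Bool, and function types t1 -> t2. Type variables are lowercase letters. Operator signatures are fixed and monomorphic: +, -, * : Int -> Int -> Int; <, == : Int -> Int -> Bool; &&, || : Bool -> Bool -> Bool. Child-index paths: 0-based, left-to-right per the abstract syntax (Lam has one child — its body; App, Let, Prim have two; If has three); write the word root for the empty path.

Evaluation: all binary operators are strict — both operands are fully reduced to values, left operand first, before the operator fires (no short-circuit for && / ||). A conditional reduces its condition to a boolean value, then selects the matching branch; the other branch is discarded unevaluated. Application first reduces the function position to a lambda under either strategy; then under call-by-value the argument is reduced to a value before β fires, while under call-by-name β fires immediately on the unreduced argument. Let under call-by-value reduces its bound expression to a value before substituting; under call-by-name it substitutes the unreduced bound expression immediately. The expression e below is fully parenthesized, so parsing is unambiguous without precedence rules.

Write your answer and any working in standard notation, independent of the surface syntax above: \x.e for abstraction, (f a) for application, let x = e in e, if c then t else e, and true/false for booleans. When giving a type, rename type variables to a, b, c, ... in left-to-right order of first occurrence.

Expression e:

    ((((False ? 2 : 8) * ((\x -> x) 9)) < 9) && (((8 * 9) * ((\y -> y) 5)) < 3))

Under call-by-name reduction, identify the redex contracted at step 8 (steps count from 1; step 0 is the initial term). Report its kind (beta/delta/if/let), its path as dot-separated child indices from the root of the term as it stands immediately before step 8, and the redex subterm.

Derivation:
step 0: ((((if false then 2 else 8) * ((\x.x) 9)) < 9) && (((8 * 9) * ((\y.y) 5)) < 3))
step 1: [if@0.0.0] (((8 * ((\x.x) 9)) < 9) && (((8 * 9) * ((\y.y) 5)) < 3))
step 2: [beta@0.0.1] (((8 * 9) < 9) && (((8 * 9) * ((\y.y) 5)) < 3))
step 3: [delta@0.0] ((72 < 9) && (((8 * 9) * ((\y.y) 5)) < 3))
step 4: [delta@0] (false && (((8 * 9) * ((\y.y) 5)) < 3))
step 5: [delta@1.0.0] (false && ((72 * ((\y.y) 5)) < 3))
step 6: [beta@1.0.1] (false && ((72 * 5) < 3))
step 7: [delta@1.0] (false && (360 < 3))
step 8: [delta@1] (false && false)

Answer: delta at 1 : (360 < 3)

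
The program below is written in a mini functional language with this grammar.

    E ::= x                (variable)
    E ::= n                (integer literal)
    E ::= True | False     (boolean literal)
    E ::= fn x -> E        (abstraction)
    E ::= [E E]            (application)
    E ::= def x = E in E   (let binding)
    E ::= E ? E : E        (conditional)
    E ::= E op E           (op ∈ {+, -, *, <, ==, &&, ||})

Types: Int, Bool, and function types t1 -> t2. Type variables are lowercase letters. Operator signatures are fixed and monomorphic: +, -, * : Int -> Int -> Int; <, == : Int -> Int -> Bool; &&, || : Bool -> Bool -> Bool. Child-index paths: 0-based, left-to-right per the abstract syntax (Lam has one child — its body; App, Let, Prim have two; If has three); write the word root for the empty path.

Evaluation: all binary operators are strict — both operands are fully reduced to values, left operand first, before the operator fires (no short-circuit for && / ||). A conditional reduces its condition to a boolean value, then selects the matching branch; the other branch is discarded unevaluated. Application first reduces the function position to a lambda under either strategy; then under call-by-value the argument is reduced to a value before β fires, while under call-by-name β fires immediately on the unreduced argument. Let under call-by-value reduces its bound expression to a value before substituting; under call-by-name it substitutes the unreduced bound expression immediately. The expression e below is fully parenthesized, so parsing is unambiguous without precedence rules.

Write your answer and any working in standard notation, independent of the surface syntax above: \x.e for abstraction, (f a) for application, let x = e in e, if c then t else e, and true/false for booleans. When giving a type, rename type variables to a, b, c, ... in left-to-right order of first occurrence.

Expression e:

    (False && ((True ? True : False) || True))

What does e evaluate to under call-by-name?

Answer: false

Trace:
step 0: (false && ((if true then true else false) || true))
step 1: [if@1.0] (false && (true || true))
step 2: [delta@1] (false && true)
step 3: [delta@root] false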